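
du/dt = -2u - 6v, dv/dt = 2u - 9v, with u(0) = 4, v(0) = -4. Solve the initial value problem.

u(t) = 40e^(-5t) - 36e^(-6t), v(t) = 20e^(-5t) - 24e^(-6t)

Coefficient matrix A = [[-2, -6], [2, -9]].
Characteristic polynomial det(A - λI) = λ^2 + 11λ + 30 = 0.
Eigenvalues λ = -5, -6.
For λ=-5: (A-λI) row 1 is [3, -6], so an eigenvector is (2, 1).
For λ=-6: (A-λI) row 1 is [4, -6], so an eigenvector is (-3, -2).
General solution: c_1e^(-5t)(2,1) + c_2e^(-6t)(-3,-2).
Applying u(0)=4, v(0)=-4 gives c_1=20, c_2=12.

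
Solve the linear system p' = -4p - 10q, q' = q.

p(t) = -c_1e^(-4t) + 2c_2e^(t), q(t) = -c_2e^(t)

Coefficient matrix A = [[-4, -10], [0, 1]].
Characteristic polynomial det(A - λI) = λ^2 + 3λ - 4 = 0.
Eigenvalues λ = -4, 1.
For λ=-4: (A-λI) row 1 is [0, -10], so an eigenvector is (-1, 0).
For λ=1: (A-λI) row 1 is [-5, -10], so an eigenvector is (2, -1).
General solution: c_1e^(-4t)(-1,0) + c_2e^(t)(2,-1).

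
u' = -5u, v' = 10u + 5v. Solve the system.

Coefficient matrix A = [[-5, 0], [10, 5]].
Characteristic polynomial det(A - λI) = λ^2 - 25 = 0.
Eigenvalues λ = -5, 5.
For λ=-5: (A-λI) row 2 is [10, 10], so an eigenvector is (-1, 1).
For λ=5: (A-λI) row 1 is [-10, 0], so an eigenvector is (0, -1).
General solution: C_1e^(-5t)(-1,1) + C_2e^(5t)(0,-1).

u(t) = -C_1e^(-5t), v(t) = C_1e^(-5t) - C_2e^(5t)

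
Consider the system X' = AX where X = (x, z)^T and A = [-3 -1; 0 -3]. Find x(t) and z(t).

Coefficient matrix A = [[-3, -1], [0, -3]].
Characteristic polynomial det(A - λI) = λ^2 + 6λ + 9 = 0.
Single eigenvalue λ = -3 with algebraic multiplicity 2.
Eigenvector v = (1,0); generalized eigenvector w with (A-λI)w=v is (-3,-1).
General solution: e^(-3t)[c_1·v + c_2·(t·v + w)].

x(t) = c_1e^(-3t) + c_2te^(-3t) - 3c_2e^(-3t), z(t) = -c_2e^(-3t)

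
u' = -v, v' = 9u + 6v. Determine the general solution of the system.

u(t) = C_1e^(3t) + C_2te^(3t), v(t) = -3C_1e^(3t) - 3C_2te^(3t) - C_2e^(3t)

Coefficient matrix A = [[0, -1], [9, 6]].
Characteristic polynomial det(A - λI) = λ^2 - 6λ + 9 = 0.
Single eigenvalue λ = 3 with algebraic multiplicity 2.
Eigenvector v = (1,-3); generalized eigenvector w with (A-λI)w=v is (0,-1).
General solution: e^(3t)[C_1·v + C_2·(t·v + w)].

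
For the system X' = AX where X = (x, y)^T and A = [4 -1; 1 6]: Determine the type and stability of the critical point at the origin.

A = [[4,-1],[1,6]]; det(A-λI) = λ^2 - 10λ + 25.
repeated λ = 5 with a single eigenvector.

unstable improper node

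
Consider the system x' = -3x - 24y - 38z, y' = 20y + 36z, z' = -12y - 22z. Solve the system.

x(t) = c_1e^(-3t) + 4c_2e^(-4t) + 2c_3e^(2t), y(t) = -3c_2e^(-4t) - 2c_3e^(2t), z(t) = 2c_2e^(-4t) + c_3e^(2t)

Coefficient matrix A = [[-3, -24, -38], [0, 20, 36], [0, -12, -22]].
det(A - λI) = 0 gives eigenvalues λ = -3, -4, 2.
For λ=-3: eigenvector (1,0,0).
For λ=-4: eigenvector (4,-3,2).
For λ=2: eigenvector (2,-2,1).
General solution: c_1e^(-3t)(1,0,0) + c_2e^(-4t)(4,-3,2) + c_3e^(2t)(2,-2,1).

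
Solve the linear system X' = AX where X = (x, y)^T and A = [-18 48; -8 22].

Coefficient matrix A = [[-18, 48], [-8, 22]].
Characteristic polynomial det(A - λI) = λ^2 - 4λ - 12 = 0.
Eigenvalues λ = 6, -2.
For λ=6: (A-λI) row 1 is [-24, 48], so an eigenvector is (-2, -1).
For λ=-2: (A-λI) row 1 is [-16, 48], so an eigenvector is (-3, -1).
General solution: K_1e^(6t)(-2,-1) + K_2e^(-2t)(-3,-1).

x(t) = -2K_1e^(6t) - 3K_2e^(-2t), y(t) = -K_1e^(6t) - K_2e^(-2t)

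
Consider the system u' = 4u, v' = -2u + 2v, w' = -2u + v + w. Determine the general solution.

u(t) = C_1e^(4t), v(t) = -C_1e^(4t) + C_2e^(2t), w(t) = -C_1e^(4t) + C_2e^(2t) + C_3e^(t)

Coefficient matrix A = [[4, 0, 0], [-2, 2, 0], [-2, 1, 1]].
det(A - λI) = 0 gives eigenvalues λ = 4, 2, 1.
For λ=4: eigenvector (1,-1,-1).
For λ=2: eigenvector (0,1,1).
For λ=1: eigenvector (0,0,1).
General solution: C_1e^(4t)(1,-1,-1) + C_2e^(2t)(0,1,1) + C_3e^(t)(0,0,1).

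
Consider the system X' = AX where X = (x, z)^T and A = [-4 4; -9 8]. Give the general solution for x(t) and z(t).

Coefficient matrix A = [[-4, 4], [-9, 8]].
Characteristic polynomial det(A - λI) = λ^2 - 4λ + 4 = 0.
Single eigenvalue λ = 2 with algebraic multiplicity 2.
Eigenvector v = (2,3); generalized eigenvector w with (A-λI)w=v is (-1,-1).
General solution: e^(2t)[C_1·v + C_2·(t·v + w)].

x(t) = 2C_1e^(2t) + 2C_2te^(2t) - C_2e^(2t), z(t) = 3C_1e^(2t) + 3C_2te^(2t) - C_2e^(2t)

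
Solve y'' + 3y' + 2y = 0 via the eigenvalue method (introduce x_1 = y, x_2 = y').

Let x_1 = y, x_2 = y'. Then x_1' = x_2 and x_2' = -2x_1 - 3x_2.
A = [[0,1],[-2,-3]]; det(A-λI) = λ^2 + 3λ + 2.
Eigenvalues λ = -2, -1 with eigenvectors (1,-2), (1,-1).

y(t) = c_1e^(-2t) + c_2e^(-t)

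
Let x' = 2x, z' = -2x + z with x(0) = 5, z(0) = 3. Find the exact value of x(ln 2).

20

A = [[2,0],[-2,1]]; eigenvalues λ = 1, 2.
Eigenvectors: (0,-1) for λ=1, (1,-2) for λ=2.
From the initial condition, c_1 = -13, c_2 = 5.
x(ln 2) = (-13)(2^1)(0) + (5)(2^2)(1) = 20.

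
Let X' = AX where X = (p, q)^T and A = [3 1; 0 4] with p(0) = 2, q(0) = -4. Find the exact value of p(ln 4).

-640

A = [[3,1],[0,4]]; eigenvalues λ = 4, 3.
Eigenvectors: (-1,-1) for λ=4, (1,0) for λ=3.
From the initial condition, c_1 = 4, c_2 = 6.
p(ln 4) = (4)(4^4)(-1) + (6)(4^3)(1) = -640.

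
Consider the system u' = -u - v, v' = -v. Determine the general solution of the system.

Coefficient matrix A = [[-1, -1], [0, -1]].
Characteristic polynomial det(A - λI) = λ^2 + 2λ + 1 = 0.
Single eigenvalue λ = -1 with algebraic multiplicity 2.
Eigenvector v = (-1,0); generalized eigenvector w with (A-λI)w=v is (2,1).
General solution: e^(-t)[K_1·v + K_2·(t·v + w)].

u(t) = -K_1e^(-t) - K_2te^(-t) + 2K_2e^(-t), v(t) = K_2e^(-t)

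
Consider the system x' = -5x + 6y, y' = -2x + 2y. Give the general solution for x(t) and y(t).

Coefficient matrix A = [[-5, 6], [-2, 2]].
Characteristic polynomial det(A - λI) = λ^2 + 3λ + 2 = 0.
Eigenvalues λ = -2, -1.
For λ=-2: (A-λI) row 1 is [-3, 6], so an eigenvector is (-2, -1).
For λ=-1: (A-λI) row 1 is [-4, 6], so an eigenvector is (3, 2).
General solution: C_1e^(-2t)(-2,-1) + C_2e^(-t)(3,2).

x(t) = -2C_1e^(-2t) + 3C_2e^(-t), y(t) = -C_1e^(-2t) + 2C_2e^(-t)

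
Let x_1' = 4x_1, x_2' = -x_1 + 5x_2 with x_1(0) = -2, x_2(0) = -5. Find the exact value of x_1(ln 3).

-162

A = [[4,0],[-1,5]]; eigenvalues λ = 5, 4.
Eigenvectors: (0,-1) for λ=5, (1,1) for λ=4.
From the initial condition, c_1 = 3, c_2 = -2.
x_1(ln 3) = (3)(3^5)(0) + (-2)(3^4)(1) = -162.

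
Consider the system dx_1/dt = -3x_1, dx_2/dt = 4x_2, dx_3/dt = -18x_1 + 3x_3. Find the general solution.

x_1(t) = C_1e^(-3t), x_2(t) = C_2e^(4t), x_3(t) = 3C_1e^(-3t) + C_3e^(3t)

Coefficient matrix A = [[-3, 0, 0], [0, 4, 0], [-18, 0, 3]].
det(A - λI) = 0 gives eigenvalues λ = -3, 4, 3.
For λ=-3: eigenvector (1,0,3).
For λ=4: eigenvector (0,1,0).
For λ=3: eigenvector (0,0,1).
General solution: C_1e^(-3t)(1,0,3) + C_2e^(4t)(0,1,0) + C_3e^(3t)(0,0,1).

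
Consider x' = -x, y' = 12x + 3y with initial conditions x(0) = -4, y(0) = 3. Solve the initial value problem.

x(t) = -4e^(-t), y(t) = -9e^(3t) + 12e^(-t)

Coefficient matrix A = [[-1, 0], [12, 3]].
Characteristic polynomial det(A - λI) = λ^2 - 2λ - 3 = 0.
Eigenvalues λ = 3, -1.
For λ=3: (A-λI) row 1 is [-4, 0], so an eigenvector is (0, -1).
For λ=-1: (A-λI) row 2 is [12, 4], so an eigenvector is (1, -3).
General solution: c_1e^(3t)(0,-1) + c_2e^(-t)(1,-3).
Applying x(0)=-4, y(0)=3 gives c_1=9, c_2=-4.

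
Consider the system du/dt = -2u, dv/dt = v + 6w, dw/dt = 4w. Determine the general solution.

Coefficient matrix A = [[-2, 0, 0], [0, 1, 6], [0, 0, 4]].
det(A - λI) = 0 gives eigenvalues λ = -2, 1, 4.
For λ=-2: eigenvector (1,0,0).
For λ=1: eigenvector (0,1,0).
For λ=4: eigenvector (0,2,1).
General solution: C_1e^(-2t)(1,0,0) + C_2e^(t)(0,1,0) + C_3e^(4t)(0,2,1).

u(t) = C_1e^(-2t), v(t) = C_2e^(t) + 2C_3e^(4t), w(t) = C_3e^(4t)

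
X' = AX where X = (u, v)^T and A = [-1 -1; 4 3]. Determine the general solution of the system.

Coefficient matrix A = [[-1, -1], [4, 3]].
Characteristic polynomial det(A - λI) = λ^2 - 2λ + 1 = 0.
Single eigenvalue λ = 1 with algebraic multiplicity 2.
Eigenvector v = (1,-2); generalized eigenvector w with (A-λI)w=v is (0,-1).
General solution: e^(t)[C_1·v + C_2·(t·v + w)].

u(t) = C_1e^(t) + C_2te^(t), v(t) = -2C_1e^(t) - 2C_2te^(t) - C_2e^(t)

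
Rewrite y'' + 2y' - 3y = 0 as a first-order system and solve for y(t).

Let x_1 = y, x_2 = y'. Then x_1' = x_2 and x_2' = 3x_1 - 2x_2.
A = [[0,1],[3,-2]]; det(A-λI) = λ^2 + 2λ - 3.
Eigenvalues λ = 1, -3 with eigenvectors (1,1), (1,-3).

y(t) = K_1e^(t) + K_2e^(-3t)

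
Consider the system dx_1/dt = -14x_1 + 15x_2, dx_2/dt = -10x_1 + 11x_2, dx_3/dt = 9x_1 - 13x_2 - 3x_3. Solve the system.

Coefficient matrix A = [[-14, 15, 0], [-10, 11, 0], [9, -13, -3]].
det(A - λI) = 0 gives eigenvalues λ = -4, 1, -3.
For λ=-4: eigenvector (3,2,-1).
For λ=1: eigenvector (1,1,-1).
For λ=-3: eigenvector (0,0,1).
General solution: K_1e^(-4t)(3,2,-1) + K_2e^(t)(1,1,-1) + K_3e^(-3t)(0,0,1).

x_1(t) = 3K_1e^(-4t) + K_2e^(t), x_2(t) = 2K_1e^(-4t) + K_2e^(t), x_3(t) = -K_1e^(-4t) - K_2e^(t) + K_3e^(-3t)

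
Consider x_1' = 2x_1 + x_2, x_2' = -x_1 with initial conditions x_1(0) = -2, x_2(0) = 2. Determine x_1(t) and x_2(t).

Coefficient matrix A = [[2, 1], [-1, 0]].
Characteristic polynomial det(A - λI) = λ^2 - 2λ + 1 = 0.
Single eigenvalue λ = 1 with algebraic multiplicity 2.
Eigenvector v = (-1,1); generalized eigenvector w with (A-λI)w=v is (0,-1).
General solution: e^(t)[c_1·v + c_2·(t·v + w)].
Applying x_1(0)=-2, x_2(0)=2 gives c_1=2, c_2=0.

x_1(t) = -2e^(t), x_2(t) = 2e^(t)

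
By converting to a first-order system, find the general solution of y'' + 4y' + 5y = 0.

y(t) = C_1e^(-2t)cos(t) + C_2e^(-2t)sin(t)

Let x_1 = y, x_2 = y'. Then x_1' = x_2 and x_2' = -5x_1 - 4x_2.
A = [[0,1],[-5,-4]]; det(A-λI) = λ^2 + 4λ + 5.
Eigenvalues λ = -2 ± i.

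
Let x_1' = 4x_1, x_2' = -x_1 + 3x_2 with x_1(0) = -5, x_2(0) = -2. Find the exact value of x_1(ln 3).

-405

A = [[4,0],[-1,3]]; eigenvalues λ = 3, 4.
Eigenvectors: (0,1) for λ=3, (1,-1) for λ=4.
From the initial condition, c_1 = -7, c_2 = -5.
x_1(ln 3) = (-7)(3^3)(0) + (-5)(3^4)(1) = -405.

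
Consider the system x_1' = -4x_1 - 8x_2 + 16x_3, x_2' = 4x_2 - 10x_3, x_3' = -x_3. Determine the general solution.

Coefficient matrix A = [[-4, -8, 16], [0, 4, -10], [0, 0, -1]].
det(A - λI) = 0 gives eigenvalues λ = -1, 4, -4.
For λ=-1: eigenvector (0,2,1).
For λ=4: eigenvector (-1,1,0).
For λ=-4: eigenvector (1,0,0).
General solution: K_1e^(-t)(0,2,1) + K_2e^(4t)(-1,1,0) + K_3e^(-4t)(1,0,0).

x_1(t) = -K_2e^(4t) + K_3e^(-4t), x_2(t) = 2K_1e^(-t) + K_2e^(4t), x_3(t) = K_1e^(-t)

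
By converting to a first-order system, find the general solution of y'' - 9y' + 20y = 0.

Let x_1 = y, x_2 = y'. Then x_1' = x_2 and x_2' = -20x_1 + 9x_2.
A = [[0,1],[-20,9]]; det(A-λI) = λ^2 - 9λ + 20.
Eigenvalues λ = 5, 4 with eigenvectors (1,5), (1,4).

y(t) = K_1e^(5t) + K_2e^(4t)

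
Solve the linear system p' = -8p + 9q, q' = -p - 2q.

Coefficient matrix A = [[-8, 9], [-1, -2]].
Characteristic polynomial det(A - λI) = λ^2 + 10λ + 25 = 0.
Single eigenvalue λ = -5 with algebraic multiplicity 2.
Eigenvector v = (-3,-1); generalized eigenvector w with (A-λI)w=v is (1,0).
General solution: e^(-5t)[c_1·v + c_2·(t·v + w)].

p(t) = -3c_1e^(-5t) - 3c_2te^(-5t) + c_2e^(-5t), q(t) = -c_1e^(-5t) - c_2te^(-5t)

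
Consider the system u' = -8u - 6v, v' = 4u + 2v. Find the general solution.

u(t) = K_1e^(-2t) - 3K_2e^(-4t), v(t) = -K_1e^(-2t) + 2K_2e^(-4t)

Coefficient matrix A = [[-8, -6], [4, 2]].
Characteristic polynomial det(A - λI) = λ^2 + 6λ + 8 = 0.
Eigenvalues λ = -2, -4.
For λ=-2: (A-λI) row 1 is [-6, -6], so an eigenvector is (1, -1).
For λ=-4: (A-λI) row 1 is [-4, -6], so an eigenvector is (-3, 2).
General solution: K_1e^(-2t)(1,-1) + K_2e^(-4t)(-3,2).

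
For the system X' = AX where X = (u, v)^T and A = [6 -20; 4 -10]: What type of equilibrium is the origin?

stable spiral

A = [[6,-20],[4,-10]]; det(A-λI) = λ^2 + 4λ + 20.
λ = -2 ± 4i: negative real part.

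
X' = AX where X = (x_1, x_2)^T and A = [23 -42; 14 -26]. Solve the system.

Coefficient matrix A = [[23, -42], [14, -26]].
Characteristic polynomial det(A - λI) = λ^2 + 3λ - 10 = 0.
Eigenvalues λ = 2, -5.
For λ=2: (A-λI) row 1 is [21, -42], so an eigenvector is (-2, -1).
For λ=-5: (A-λI) row 1 is [28, -42], so an eigenvector is (-3, -2).
General solution: C_1e^(2t)(-2,-1) + C_2e^(-5t)(-3,-2).

x_1(t) = -2C_1e^(2t) - 3C_2e^(-5t), x_2(t) = -C_1e^(2t) - 2C_2e^(-5t)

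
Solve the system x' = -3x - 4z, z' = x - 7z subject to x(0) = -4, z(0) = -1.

Coefficient matrix A = [[-3, -4], [1, -7]].
Characteristic polynomial det(A - λI) = λ^2 + 10λ + 25 = 0.
Single eigenvalue λ = -5 with algebraic multiplicity 2.
Eigenvector v = (2,1); generalized eigenvector w with (A-λI)w=v is (3,1).
General solution: e^(-5t)[K_1·v + K_2·(t·v + w)].
Applying x(0)=-4, z(0)=-1 gives K_1=1, K_2=-2.

x(t) = -4te^(-5t) - 4e^(-5t), z(t) = -2te^(-5t) - e^(-5t)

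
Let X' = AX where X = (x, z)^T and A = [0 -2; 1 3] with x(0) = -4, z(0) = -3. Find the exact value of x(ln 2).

12

A = [[0,-2],[1,3]]; eigenvalues λ = 2, 1.
Eigenvectors: (-1,1) for λ=2, (-2,1) for λ=1.
From the initial condition, c_1 = -10, c_2 = 7.
x(ln 2) = (-10)(2^2)(-1) + (7)(2^1)(-2) = 12.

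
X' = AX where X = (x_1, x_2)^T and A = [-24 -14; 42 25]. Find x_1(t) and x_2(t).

Coefficient matrix A = [[-24, -14], [42, 25]].
Characteristic polynomial det(A - λI) = λ^2 - λ - 12 = 0.
Eigenvalues λ = 4, -3.
For λ=4: (A-λI) row 1 is [-28, -14], so an eigenvector is (1, -2).
For λ=-3: (A-λI) row 1 is [-21, -14], so an eigenvector is (-2, 3).
General solution: K_1e^(4t)(1,-2) + K_2e^(-3t)(-2,3).

x_1(t) = K_1e^(4t) - 2K_2e^(-3t), x_2(t) = -2K_1e^(4t) + 3K_2e^(-3t)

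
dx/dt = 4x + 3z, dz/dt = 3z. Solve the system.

Coefficient matrix A = [[4, 3], [0, 3]].
Characteristic polynomial det(A - λI) = λ^2 - 7λ + 12 = 0.
Eigenvalues λ = 4, 3.
For λ=4: (A-λI) row 1 is [0, 3], so an eigenvector is (-1, 0).
For λ=3: (A-λI) row 1 is [1, 3], so an eigenvector is (3, -1).
General solution: c_1e^(4t)(-1,0) + c_2e^(3t)(3,-1).

x(t) = -c_1e^(4t) + 3c_2e^(3t), z(t) = -c_2e^(3t)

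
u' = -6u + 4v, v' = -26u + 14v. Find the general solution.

Coefficient matrix A = [[-6, 4], [-26, 14]].
Characteristic polynomial det(A - λI) = λ^2 - 8λ + 20 = 0.
Eigenvalues λ = 4 ± 2i (complex conjugate pair).
For λ=4+2i: an eigenvector is (1,2) - i(-1,-3) = (1 + i, 2 + 3i).
A real fundamental pair from Re and Im of e^((4+2i)t)v: X_1 = e^(4t)(cos(2t)·(1,2) + sin(2t)·(-1,-3)), X_2 = e^(4t)(sin(2t)·(1,2) - cos(2t)·(-1,-3)).
General solution: K_1X_1 + K_2X_2.

u(t) = -K_1e^(4t)sin(2t) + K_1e^(4t)cos(2t) + K_2e^(4t)sin(2t) + K_2e^(4t)cos(2t), v(t) = -3K_1e^(4t)sin(2t) + 2K_1e^(4t)cos(2t) + 2K_2e^(4t)sin(2t) + 3K_2e^(4t)cos(2t)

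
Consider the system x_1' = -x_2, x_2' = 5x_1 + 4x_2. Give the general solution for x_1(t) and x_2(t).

x_1(t) = C_1e^(2t)sin(t) - C_2e^(2t)cos(t), x_2(t) = -2C_1e^(2t)sin(t) - C_1e^(2t)cos(t) - C_2e^(2t)sin(t) + 2C_2e^(2t)cos(t)

Coefficient matrix A = [[0, -1], [5, 4]].
Characteristic polynomial det(A - λI) = λ^2 - 4λ + 5 = 0.
Eigenvalues λ = 2 ± i (complex conjugate pair).
For λ=2+i: an eigenvector is (0,-1) - i(1,-2) = (0 - i, -1 + 2i).
A real fundamental pair from Re and Im of e^((2+i)t)v: X_1 = e^(2t)(cos(t)·(0,-1) + sin(t)·(1,-2)), X_2 = e^(2t)(sin(t)·(0,-1) - cos(t)·(1,-2)).
General solution: C_1X_1 + C_2X_2.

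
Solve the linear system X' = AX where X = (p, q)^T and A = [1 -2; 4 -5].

p(t) = -C_1e^(-3t) - C_2e^(-t), q(t) = -2C_1e^(-3t) - C_2e^(-t)

Coefficient matrix A = [[1, -2], [4, -5]].
Characteristic polynomial det(A - λI) = λ^2 + 4λ + 3 = 0.
Eigenvalues λ = -3, -1.
For λ=-3: (A-λI) row 1 is [4, -2], so an eigenvector is (-1, -2).
For λ=-1: (A-λI) row 1 is [2, -2], so an eigenvector is (-1, -1).
General solution: C_1e^(-3t)(-1,-2) + C_2e^(-t)(-1,-1).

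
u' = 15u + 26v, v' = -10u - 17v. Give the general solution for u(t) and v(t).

Coefficient matrix A = [[15, 26], [-10, -17]].
Characteristic polynomial det(A - λI) = λ^2 + 2λ + 5 = 0.
Eigenvalues λ = -1 ± 2i (complex conjugate pair).
For λ=-1+2i: an eigenvector is (3,-2) - i(-2,1) = (3 + 2i, -2 - i).
A real fundamental pair from Re and Im of e^((-1+2i)t)v: X_1 = e^(-t)(cos(2t)·(3,-2) + sin(2t)·(-2,1)), X_2 = e^(-t)(sin(2t)·(3,-2) - cos(2t)·(-2,1)).
General solution: c_1X_1 + c_2X_2.

u(t) = -2c_1e^(-t)sin(2t) + 3c_1e^(-t)cos(2t) + 3c_2e^(-t)sin(2t) + 2c_2e^(-t)cos(2t), v(t) = c_1e^(-t)sin(2t) - 2c_1e^(-t)cos(2t) - 2c_2e^(-t)sin(2t) - c_2e^(-t)cos(2t)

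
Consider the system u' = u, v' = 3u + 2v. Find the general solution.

Coefficient matrix A = [[1, 0], [3, 2]].
Characteristic polynomial det(A - λI) = λ^2 - 3λ + 2 = 0.
Eigenvalues λ = 1, 2.
For λ=1: (A-λI) row 2 is [3, 1], so an eigenvector is (-1, 3).
For λ=2: (A-λI) row 1 is [-1, 0], so an eigenvector is (0, -1).
General solution: K_1e^(t)(-1,3) + K_2e^(2t)(0,-1).

u(t) = -K_1e^(t), v(t) = 3K_1e^(t) - K_2e^(2t)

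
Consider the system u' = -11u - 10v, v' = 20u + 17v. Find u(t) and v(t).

u(t) = -C_1e^(3t)sin(2t) - 2C_1e^(3t)cos(2t) - 2C_2e^(3t)sin(2t) + C_2e^(3t)cos(2t), v(t) = C_1e^(3t)sin(2t) + 3C_1e^(3t)cos(2t) + 3C_2e^(3t)sin(2t) - C_2e^(3t)cos(2t)

Coefficient matrix A = [[-11, -10], [20, 17]].
Characteristic polynomial det(A - λI) = λ^2 - 6λ + 13 = 0.
Eigenvalues λ = 3 ± 2i (complex conjugate pair).
For λ=3+2i: an eigenvector is (-2,3) - i(-1,1) = (-2 + i, 3 - i).
A real fundamental pair from Re and Im of e^((3+2i)t)v: X_1 = e^(3t)(cos(2t)·(-2,3) + sin(2t)·(-1,1)), X_2 = e^(3t)(sin(2t)·(-2,3) - cos(2t)·(-1,1)).
General solution: C_1X_1 + C_2X_2.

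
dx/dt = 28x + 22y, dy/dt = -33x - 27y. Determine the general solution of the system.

Coefficient matrix A = [[28, 22], [-33, -27]].
Characteristic polynomial det(A - λI) = λ^2 - λ - 30 = 0.
Eigenvalues λ = -5, 6.
For λ=-5: (A-λI) row 1 is [33, 22], so an eigenvector is (2, -3).
For λ=6: (A-λI) row 1 is [22, 22], so an eigenvector is (-1, 1).
General solution: c_1e^(-5t)(2,-3) + c_2e^(6t)(-1,1).

x(t) = 2c_1e^(-5t) - c_2e^(6t), y(t) = -3c_1e^(-5t) + c_2e^(6t)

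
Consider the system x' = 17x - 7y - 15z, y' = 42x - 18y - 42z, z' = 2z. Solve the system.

x(t) = K_1e^(3t) + K_2e^(-4t) + K_3e^(2t), y(t) = 2K_1e^(3t) + 3K_2e^(-4t), z(t) = K_3e^(2t)

Coefficient matrix A = [[17, -7, -15], [42, -18, -42], [0, 0, 2]].
det(A - λI) = 0 gives eigenvalues λ = 3, -4, 2.
For λ=3: eigenvector (1,2,0).
For λ=-4: eigenvector (1,3,0).
For λ=2: eigenvector (1,0,1).
General solution: K_1e^(3t)(1,2,0) + K_2e^(-4t)(1,3,0) + K_3e^(2t)(1,0,1).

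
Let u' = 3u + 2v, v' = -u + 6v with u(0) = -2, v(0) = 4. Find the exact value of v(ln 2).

224

A = [[3,2],[-1,6]]; eigenvalues λ = 4, 5.
Eigenvectors: (2,1) for λ=4, (1,1) for λ=5.
From the initial condition, c_1 = -6, c_2 = 10.
v(ln 2) = (-6)(2^4)(1) + (10)(2^5)(1) = 224.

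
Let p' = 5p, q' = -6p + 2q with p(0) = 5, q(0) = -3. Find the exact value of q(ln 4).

-10128

A = [[5,0],[-6,2]]; eigenvalues λ = 2, 5.
Eigenvectors: (0,1) for λ=2, (1,-2) for λ=5.
From the initial condition, c_1 = 7, c_2 = 5.
q(ln 4) = (7)(4^2)(1) + (5)(4^5)(-2) = -10128.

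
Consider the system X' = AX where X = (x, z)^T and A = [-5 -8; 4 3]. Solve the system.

Coefficient matrix A = [[-5, -8], [4, 3]].
Characteristic polynomial det(A - λI) = λ^2 + 2λ + 17 = 0.
Eigenvalues λ = -1 ± 4i (complex conjugate pair).
For λ=-1+4i: an eigenvector is (1,-1) - i(1,0) = (1 - i, -1).
A real fundamental pair from Re and Im of e^((-1+4i)t)v: X_1 = e^(-t)(cos(4t)·(1,-1) + sin(4t)·(1,0)), X_2 = e^(-t)(sin(4t)·(1,-1) - cos(4t)·(1,0)).
General solution: K_1X_1 + K_2X_2.

x(t) = K_1e^(-t)sin(4t) + K_1e^(-t)cos(4t) + K_2e^(-t)sin(4t) - K_2e^(-t)cos(4t), z(t) = -K_1e^(-t)cos(4t) - K_2e^(-t)sin(4t)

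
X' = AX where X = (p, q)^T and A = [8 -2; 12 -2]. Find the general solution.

p(t) = c_1e^(4t) + c_2e^(2t), q(t) = 2c_1e^(4t) + 3c_2e^(2t)

Coefficient matrix A = [[8, -2], [12, -2]].
Characteristic polynomial det(A - λI) = λ^2 - 6λ + 8 = 0.
Eigenvalues λ = 4, 2.
For λ=4: (A-λI) row 1 is [4, -2], so an eigenvector is (1, 2).
For λ=2: (A-λI) row 1 is [6, -2], so an eigenvector is (1, 3).
General solution: c_1e^(4t)(1,2) + c_2e^(2t)(1,3).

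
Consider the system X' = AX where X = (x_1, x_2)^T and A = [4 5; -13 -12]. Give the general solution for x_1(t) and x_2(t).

Coefficient matrix A = [[4, 5], [-13, -12]].
Characteristic polynomial det(A - λI) = λ^2 + 8λ + 17 = 0.
Eigenvalues λ = -4 ± i (complex conjugate pair).
For λ=-4+i: an eigenvector is (1,-2) - i(-2,3) = (1 + 2i, -2 - 3i).
A real fundamental pair from Re and Im of e^((-4+i)t)v: X_1 = e^(-4t)(cos(t)·(1,-2) + sin(t)·(-2,3)), X_2 = e^(-4t)(sin(t)·(1,-2) - cos(t)·(-2,3)).
General solution: C_1X_1 + C_2X_2.

x_1(t) = -2C_1e^(-4t)sin(t) + C_1e^(-4t)cos(t) + C_2e^(-4t)sin(t) + 2C_2e^(-4t)cos(t), x_2(t) = 3C_1e^(-4t)sin(t) - 2C_1e^(-4t)cos(t) - 2C_2e^(-4t)sin(t) - 3C_2e^(-4t)cos(t)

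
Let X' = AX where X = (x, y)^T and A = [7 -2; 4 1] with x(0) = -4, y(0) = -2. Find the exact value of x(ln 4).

A = [[7,-2],[4,1]]; eigenvalues λ = 5, 3.
Eigenvectors: (-1,-1) for λ=5, (1,2) for λ=3.
From the initial condition, c_1 = 6, c_2 = 2.
x(ln 4) = (6)(4^5)(-1) + (2)(4^3)(1) = -6016.

-6016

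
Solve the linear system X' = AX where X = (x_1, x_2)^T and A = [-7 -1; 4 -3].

Coefficient matrix A = [[-7, -1], [4, -3]].
Characteristic polynomial det(A - λI) = λ^2 + 10λ + 25 = 0.
Single eigenvalue λ = -5 with algebraic multiplicity 2.
Eigenvector v = (-1,2); generalized eigenvector w with (A-λI)w=v is (1,-1).
General solution: e^(-5t)[c_1·v + c_2·(t·v + w)].

x_1(t) = -c_1e^(-5t) - c_2te^(-5t) + c_2e^(-5t), x_2(t) = 2c_1e^(-5t) + 2c_2te^(-5t) - c_2e^(-5t)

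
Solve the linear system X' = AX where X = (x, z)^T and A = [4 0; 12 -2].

x(t) = -C_1e^(4t), z(t) = -2C_1e^(4t) + C_2e^(-2t)

Coefficient matrix A = [[4, 0], [12, -2]].
Characteristic polynomial det(A - λI) = λ^2 - 2λ - 8 = 0.
Eigenvalues λ = 4, -2.
For λ=4: (A-λI) row 2 is [12, -6], so an eigenvector is (-1, -2).
For λ=-2: (A-λI) row 1 is [6, 0], so an eigenvector is (0, 1).
General solution: C_1e^(4t)(-1,-2) + C_2e^(-2t)(0,1).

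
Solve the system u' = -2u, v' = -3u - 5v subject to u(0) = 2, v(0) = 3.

Coefficient matrix A = [[-2, 0], [-3, -5]].
Characteristic polynomial det(A - λI) = λ^2 + 7λ + 10 = 0.
Eigenvalues λ = -5, -2.
For λ=-5: (A-λI) row 1 is [3, 0], so an eigenvector is (0, 1).
For λ=-2: (A-λI) row 2 is [-3, -3], so an eigenvector is (1, -1).
General solution: C_1e^(-5t)(0,1) + C_2e^(-2t)(1,-1).
Applying u(0)=2, v(0)=3 gives C_1=5, C_2=2.

u(t) = 2e^(-2t), v(t) = -2e^(-2t) + 5e^(-5t)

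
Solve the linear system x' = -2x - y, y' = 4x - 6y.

x(t) = -C_1e^(-4t) - C_2te^(-4t), y(t) = -2C_1e^(-4t) - 2C_2te^(-4t) + C_2e^(-4t)

Coefficient matrix A = [[-2, -1], [4, -6]].
Characteristic polynomial det(A - λI) = λ^2 + 8λ + 16 = 0.
Single eigenvalue λ = -4 with algebraic multiplicity 2.
Eigenvector v = (-1,-2); generalized eigenvector w with (A-λI)w=v is (0,1).
General solution: e^(-4t)[C_1·v + C_2·(t·v + w)].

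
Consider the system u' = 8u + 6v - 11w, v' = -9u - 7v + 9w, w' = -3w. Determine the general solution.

Coefficient matrix A = [[8, 6, -11], [-9, -7, 9], [0, 0, -3]].
det(A - λI) = 0 gives eigenvalues λ = 2, -1, -3.
For λ=2: eigenvector (1,-1,0).
For λ=-1: eigenvector (-2,3,0).
For λ=-3: eigenvector (1,0,1).
General solution: K_1e^(2t)(1,-1,0) + K_2e^(-t)(-2,3,0) + K_3e^(-3t)(1,0,1).

u(t) = K_1e^(2t) - 2K_2e^(-t) + K_3e^(-3t), v(t) = -K_1e^(2t) + 3K_2e^(-t), w(t) = K_3e^(-3t)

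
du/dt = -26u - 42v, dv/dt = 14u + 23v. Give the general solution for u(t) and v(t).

u(t) = 3c_1e^(2t) - 2c_2e^(-5t), v(t) = -2c_1e^(2t) + c_2e^(-5t)

Coefficient matrix A = [[-26, -42], [14, 23]].
Characteristic polynomial det(A - λI) = λ^2 + 3λ - 10 = 0.
Eigenvalues λ = 2, -5.
For λ=2: (A-λI) row 1 is [-28, -42], so an eigenvector is (3, -2).
For λ=-5: (A-λI) row 1 is [-21, -42], so an eigenvector is (-2, 1).
General solution: c_1e^(2t)(3,-2) + c_2e^(-5t)(-2,1).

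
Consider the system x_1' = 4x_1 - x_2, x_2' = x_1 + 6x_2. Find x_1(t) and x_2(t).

Coefficient matrix A = [[4, -1], [1, 6]].
Characteristic polynomial det(A - λI) = λ^2 - 10λ + 25 = 0.
Single eigenvalue λ = 5 with algebraic multiplicity 2.
Eigenvector v = (-1,1); generalized eigenvector w with (A-λI)w=v is (-1,2).
General solution: e^(5t)[c_1·v + c_2·(t·v + w)].

x_1(t) = -c_1e^(5t) - c_2te^(5t) - c_2e^(5t), x_2(t) = c_1e^(5t) + c_2te^(5t) + 2c_2e^(5t)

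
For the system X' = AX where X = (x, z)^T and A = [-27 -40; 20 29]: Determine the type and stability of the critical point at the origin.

unstable spiral

A = [[-27,-40],[20,29]]; det(A-λI) = λ^2 - 2λ + 17.
λ = 1 ± 4i: positive real part.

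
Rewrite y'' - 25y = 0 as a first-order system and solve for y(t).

Let x_1 = y, x_2 = y'. Then x_1' = x_2 and x_2' = 25x_1.
A = [[0,1],[25,0]]; det(A-λI) = λ^2 - 25.
Eigenvalues λ = 5, -5 with eigenvectors (1,5), (1,-5).

y(t) = c_1e^(5t) + c_2e^(-5t)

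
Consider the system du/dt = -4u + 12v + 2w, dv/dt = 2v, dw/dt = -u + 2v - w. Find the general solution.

Coefficient matrix A = [[-4, 12, 2], [0, 2, 0], [-1, 2, -1]].
det(A - λI) = 0 gives eigenvalues λ = 2, -3, -2.
For λ=2: eigenvector (2,1,0).
For λ=-3: eigenvector (2,0,1).
For λ=-2: eigenvector (1,0,1).
General solution: c_1e^(2t)(2,1,0) + c_2e^(-3t)(2,0,1) + c_3e^(-2t)(1,0,1).

u(t) = 2c_1e^(2t) + 2c_2e^(-3t) + c_3e^(-2t), v(t) = c_1e^(2t), w(t) = c_2e^(-3t) + c_3e^(-2t)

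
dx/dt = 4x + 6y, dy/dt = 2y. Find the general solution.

Coefficient matrix A = [[4, 6], [0, 2]].
Characteristic polynomial det(A - λI) = λ^2 - 6λ + 8 = 0.
Eigenvalues λ = 2, 4.
For λ=2: (A-λI) row 1 is [2, 6], so an eigenvector is (3, -1).
For λ=4: (A-λI) row 1 is [0, 6], so an eigenvector is (-1, 0).
General solution: K_1e^(2t)(3,-1) + K_2e^(4t)(-1,0).

x(t) = 3K_1e^(2t) - K_2e^(4t), y(t) = -K_1e^(2t)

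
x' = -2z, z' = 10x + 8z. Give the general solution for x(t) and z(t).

Coefficient matrix A = [[0, -2], [10, 8]].
Characteristic polynomial det(A - λI) = λ^2 - 8λ + 20 = 0.
Eigenvalues λ = 4 ± 2i (complex conjugate pair).
For λ=4+2i: an eigenvector is (1,-2) - i(0,1) = (1, -2 - i).
A real fundamental pair from Re and Im of e^((4+2i)t)v: X_1 = e^(4t)(cos(2t)·(1,-2) + sin(2t)·(0,1)), X_2 = e^(4t)(sin(2t)·(1,-2) - cos(2t)·(0,1)).
General solution: C_1X_1 + C_2X_2.

x(t) = C_1e^(4t)cos(2t) + C_2e^(4t)sin(2t), z(t) = C_1e^(4t)sin(2t) - 2C_1e^(4t)cos(2t) - 2C_2e^(4t)sin(2t) - C_2e^(4t)cos(2t)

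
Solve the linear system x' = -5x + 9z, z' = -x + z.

x(t) = -3K_1e^(-2t) - 3K_2te^(-2t) - 2K_2e^(-2t), z(t) = -K_1e^(-2t) - K_2te^(-2t) - K_2e^(-2t)

Coefficient matrix A = [[-5, 9], [-1, 1]].
Characteristic polynomial det(A - λI) = λ^2 + 4λ + 4 = 0.
Single eigenvalue λ = -2 with algebraic multiplicity 2.
Eigenvector v = (-3,-1); generalized eigenvector w with (A-λI)w=v is (-2,-1).
General solution: e^(-2t)[K_1·v + K_2·(t·v + w)].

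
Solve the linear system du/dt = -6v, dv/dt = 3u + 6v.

u(t) = c_1e^(3t)sin(3t) - c_1e^(3t)cos(3t) - c_2e^(3t)sin(3t) - c_2e^(3t)cos(3t), v(t) = -c_1e^(3t)sin(3t) + c_2e^(3t)cos(3t)

Coefficient matrix A = [[0, -6], [3, 6]].
Characteristic polynomial det(A - λI) = λ^2 - 6λ + 18 = 0.
Eigenvalues λ = 3 ± 3i (complex conjugate pair).
For λ=3+3i: an eigenvector is (-1,0) - i(1,-1) = (-1 - i, 0 + i).
A real fundamental pair from Re and Im of e^((3+3i)t)v: X_1 = e^(3t)(cos(3t)·(-1,0) + sin(3t)·(1,-1)), X_2 = e^(3t)(sin(3t)·(-1,0) - cos(3t)·(1,-1)).
General solution: c_1X_1 + c_2X_2.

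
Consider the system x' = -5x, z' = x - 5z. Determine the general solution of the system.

x(t) = -c_2e^(-5t), z(t) = -c_1e^(-5t) - c_2te^(-5t) + 3c_2e^(-5t)

Coefficient matrix A = [[-5, 0], [1, -5]].
Characteristic polynomial det(A - λI) = λ^2 + 10λ + 25 = 0.
Single eigenvalue λ = -5 with algebraic multiplicity 2.
Eigenvector v = (0,-1); generalized eigenvector w with (A-λI)w=v is (-1,3).
General solution: e^(-5t)[c_1·v + c_2·(t·v + w)].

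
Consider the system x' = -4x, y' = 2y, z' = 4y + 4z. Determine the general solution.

x(t) = c_1e^(-4t), y(t) = c_2e^(2t), z(t) = -2c_2e^(2t) + c_3e^(4t)

Coefficient matrix A = [[-4, 0, 0], [0, 2, 0], [0, 4, 4]].
det(A - λI) = 0 gives eigenvalues λ = -4, 2, 4.
For λ=-4: eigenvector (1,0,0).
For λ=2: eigenvector (0,1,-2).
For λ=4: eigenvector (0,0,1).
General solution: c_1e^(-4t)(1,0,0) + c_2e^(2t)(0,1,-2) + c_3e^(4t)(0,0,1).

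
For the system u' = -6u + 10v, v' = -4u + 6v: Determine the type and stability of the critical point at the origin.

center

A = [[-6,10],[-4,6]]; det(A-λI) = λ^2 + 4.
λ = 0 ± 2i: zero real part.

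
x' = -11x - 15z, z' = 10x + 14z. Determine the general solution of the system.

Coefficient matrix A = [[-11, -15], [10, 14]].
Characteristic polynomial det(A - λI) = λ^2 - 3λ - 4 = 0.
Eigenvalues λ = -1, 4.
For λ=-1: (A-λI) row 1 is [-10, -15], so an eigenvector is (-3, 2).
For λ=4: (A-λI) row 1 is [-15, -15], so an eigenvector is (1, -1).
General solution: c_1e^(-t)(-3,2) + c_2e^(4t)(1,-1).

x(t) = -3c_1e^(-t) + c_2e^(4t), z(t) = 2c_1e^(-t) - c_2e^(4t)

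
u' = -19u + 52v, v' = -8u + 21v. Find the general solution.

u(t) = 3C_1e^(t)sin(4t) + 2C_1e^(t)cos(4t) + 2C_2e^(t)sin(4t) - 3C_2e^(t)cos(4t), v(t) = C_1e^(t)sin(4t) + C_1e^(t)cos(4t) + C_2e^(t)sin(4t) - C_2e^(t)cos(4t)

Coefficient matrix A = [[-19, 52], [-8, 21]].
Characteristic polynomial det(A - λI) = λ^2 - 2λ + 17 = 0.
Eigenvalues λ = 1 ± 4i (complex conjugate pair).
For λ=1+4i: an eigenvector is (2,1) - i(3,1) = (2 - 3i, 1 - i).
A real fundamental pair from Re and Im of e^((1+4i)t)v: X_1 = e^(t)(cos(4t)·(2,1) + sin(4t)·(3,1)), X_2 = e^(t)(sin(4t)·(2,1) - cos(4t)·(3,1)).
General solution: C_1X_1 + C_2X_2.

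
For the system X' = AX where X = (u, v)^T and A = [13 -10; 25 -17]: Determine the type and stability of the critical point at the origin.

A = [[13,-10],[25,-17]]; det(A-λI) = λ^2 + 4λ + 29.
λ = -2 ± 5i: negative real part.

stable spiral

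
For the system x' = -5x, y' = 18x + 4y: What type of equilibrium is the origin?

saddle

A = [[-5,0],[18,4]]; det(A-λI) = λ^2 + λ - 20.
λ = -5, 4: opposite signs.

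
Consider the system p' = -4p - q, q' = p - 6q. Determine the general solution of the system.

p(t) = C_1e^(-5t) + C_2te^(-5t), q(t) = C_1e^(-5t) + C_2te^(-5t) - C_2e^(-5t)

Coefficient matrix A = [[-4, -1], [1, -6]].
Characteristic polynomial det(A - λI) = λ^2 + 10λ + 25 = 0.
Single eigenvalue λ = -5 with algebraic multiplicity 2.
Eigenvector v = (1,1); generalized eigenvector w with (A-λI)w=v is (0,-1).
General solution: e^(-5t)[C_1·v + C_2·(t·v + w)].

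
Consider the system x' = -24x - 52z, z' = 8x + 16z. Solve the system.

Coefficient matrix A = [[-24, -52], [8, 16]].
Characteristic polynomial det(A - λI) = λ^2 + 8λ + 32 = 0.
Eigenvalues λ = -4 ± 4i (complex conjugate pair).
For λ=-4+4i: an eigenvector is (-2,1) - i(-3,1) = (-2 + 3i, 1 - i).
A real fundamental pair from Re and Im of e^((-4+4i)t)v: X_1 = e^(-4t)(cos(4t)·(-2,1) + sin(4t)·(-3,1)), X_2 = e^(-4t)(sin(4t)·(-2,1) - cos(4t)·(-3,1)).
General solution: c_1X_1 + c_2X_2.

x(t) = -3c_1e^(-4t)sin(4t) - 2c_1e^(-4t)cos(4t) - 2c_2e^(-4t)sin(4t) + 3c_2e^(-4t)cos(4t), z(t) = c_1e^(-4t)sin(4t) + c_1e^(-4t)cos(4t) + c_2e^(-4t)sin(4t) - c_2e^(-4t)cos(4t)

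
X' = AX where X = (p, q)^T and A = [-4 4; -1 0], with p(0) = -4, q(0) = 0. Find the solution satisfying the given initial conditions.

p(t) = 8te^(-2t) - 4e^(-2t), q(t) = 4te^(-2t)

Coefficient matrix A = [[-4, 4], [-1, 0]].
Characteristic polynomial det(A - λI) = λ^2 + 4λ + 4 = 0.
Single eigenvalue λ = -2 with algebraic multiplicity 2.
Eigenvector v = (-2,-1); generalized eigenvector w with (A-λI)w=v is (-1,-1).
General solution: e^(-2t)[C_1·v + C_2·(t·v + w)].
Applying p(0)=-4, q(0)=0 gives C_1=4, C_2=-4.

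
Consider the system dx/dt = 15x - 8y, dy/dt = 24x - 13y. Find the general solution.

x(t) = -c_1e^(-t) - 2c_2e^(3t), y(t) = -2c_1e^(-t) - 3c_2e^(3t)

Coefficient matrix A = [[15, -8], [24, -13]].
Characteristic polynomial det(A - λI) = λ^2 - 2λ - 3 = 0.
Eigenvalues λ = -1, 3.
For λ=-1: (A-λI) row 1 is [16, -8], so an eigenvector is (-1, -2).
For λ=3: (A-λI) row 1 is [12, -8], so an eigenvector is (-2, -3).
General solution: c_1e^(-t)(-1,-2) + c_2e^(3t)(-2,-3).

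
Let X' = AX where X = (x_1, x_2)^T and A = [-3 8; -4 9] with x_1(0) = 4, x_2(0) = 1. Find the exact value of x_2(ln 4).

-2036

A = [[-3,8],[-4,9]]; eigenvalues λ = 5, 1.
Eigenvectors: (-1,-1) for λ=5, (2,1) for λ=1.
From the initial condition, c_1 = 2, c_2 = 3.
x_2(ln 4) = (2)(4^5)(-1) + (3)(4^1)(1) = -2036.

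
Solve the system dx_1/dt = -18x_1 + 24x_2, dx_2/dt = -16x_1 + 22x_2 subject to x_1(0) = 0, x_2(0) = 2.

Coefficient matrix A = [[-18, 24], [-16, 22]].
Characteristic polynomial det(A - λI) = λ^2 - 4λ - 12 = 0.
Eigenvalues λ = -2, 6.
For λ=-2: (A-λI) row 1 is [-16, 24], so an eigenvector is (3, 2).
For λ=6: (A-λI) row 1 is [-24, 24], so an eigenvector is (1, 1).
General solution: K_1e^(-2t)(3,2) + K_2e^(6t)(1,1).
Applying x_1(0)=0, x_2(0)=2 gives K_1=-2, K_2=6.

x_1(t) = 6e^(6t) - 6e^(-2t), x_2(t) = 6e^(6t) - 4e^(-2t)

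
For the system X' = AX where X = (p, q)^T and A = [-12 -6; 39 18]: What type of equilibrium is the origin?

A = [[-12,-6],[39,18]]; det(A-λI) = λ^2 - 6λ + 18.
λ = 3 ± 3i: positive real part.

unstable spiral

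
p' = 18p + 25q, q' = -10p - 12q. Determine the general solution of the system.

Coefficient matrix A = [[18, 25], [-10, -12]].
Characteristic polynomial det(A - λI) = λ^2 - 6λ + 34 = 0.
Eigenvalues λ = 3 ± 5i (complex conjugate pair).
For λ=3+5i: an eigenvector is (1,-1) - i(-2,1) = (1 + 2i, -1 - i).
A real fundamental pair from Re and Im of e^((3+5i)t)v: X_1 = e^(3t)(cos(5t)·(1,-1) + sin(5t)·(-2,1)), X_2 = e^(3t)(sin(5t)·(1,-1) - cos(5t)·(-2,1)).
General solution: C_1X_1 + C_2X_2.

p(t) = -2C_1e^(3t)sin(5t) + C_1e^(3t)cos(5t) + C_2e^(3t)sin(5t) + 2C_2e^(3t)cos(5t), q(t) = C_1e^(3t)sin(5t) - C_1e^(3t)cos(5t) - C_2e^(3t)sin(5t) - C_2e^(3t)cos(5t)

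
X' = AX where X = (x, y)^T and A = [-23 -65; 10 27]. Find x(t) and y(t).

Coefficient matrix A = [[-23, -65], [10, 27]].
Characteristic polynomial det(A - λI) = λ^2 - 4λ + 29 = 0.
Eigenvalues λ = 2 ± 5i (complex conjugate pair).
For λ=2+5i: an eigenvector is (-3,1) - i(2,-1) = (-3 - 2i, 1 + i).
A real fundamental pair from Re and Im of e^((2+5i)t)v: X_1 = e^(2t)(cos(5t)·(-3,1) + sin(5t)·(2,-1)), X_2 = e^(2t)(sin(5t)·(-3,1) - cos(5t)·(2,-1)).
General solution: K_1X_1 + K_2X_2.

x(t) = 2K_1e^(2t)sin(5t) - 3K_1e^(2t)cos(5t) - 3K_2e^(2t)sin(5t) - 2K_2e^(2t)cos(5t), y(t) = -K_1e^(2t)sin(5t) + K_1e^(2t)cos(5t) + K_2e^(2t)sin(5t) + K_2e^(2t)cos(5t)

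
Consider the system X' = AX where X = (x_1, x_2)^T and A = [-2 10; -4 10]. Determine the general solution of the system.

x_1(t) = -C_1e^(4t)sin(2t) + 2C_1e^(4t)cos(2t) + 2C_2e^(4t)sin(2t) + C_2e^(4t)cos(2t), x_2(t) = -C_1e^(4t)sin(2t) + C_1e^(4t)cos(2t) + C_2e^(4t)sin(2t) + C_2e^(4t)cos(2t)

Coefficient matrix A = [[-2, 10], [-4, 10]].
Characteristic polynomial det(A - λI) = λ^2 - 8λ + 20 = 0.
Eigenvalues λ = 4 ± 2i (complex conjugate pair).
For λ=4+2i: an eigenvector is (2,1) - i(-1,-1) = (2 + i, 1 + i).
A real fundamental pair from Re and Im of e^((4+2i)t)v: X_1 = e^(4t)(cos(2t)·(2,1) + sin(2t)·(-1,-1)), X_2 = e^(4t)(sin(2t)·(2,1) - cos(2t)·(-1,-1)).
General solution: C_1X_1 + C_2X_2.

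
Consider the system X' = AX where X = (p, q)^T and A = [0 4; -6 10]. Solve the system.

Coefficient matrix A = [[0, 4], [-6, 10]].
Characteristic polynomial det(A - λI) = λ^2 - 10λ + 24 = 0.
Eigenvalues λ = 4, 6.
For λ=4: (A-λI) row 1 is [-4, 4], so an eigenvector is (1, 1).
For λ=6: (A-λI) row 1 is [-6, 4], so an eigenvector is (2, 3).
General solution: K_1e^(4t)(1,1) + K_2e^(6t)(2,3).

p(t) = K_1e^(4t) + 2K_2e^(6t), q(t) = K_1e^(4t) + 3K_2e^(6t)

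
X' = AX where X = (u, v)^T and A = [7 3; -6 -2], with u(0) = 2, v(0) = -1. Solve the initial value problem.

Coefficient matrix A = [[7, 3], [-6, -2]].
Characteristic polynomial det(A - λI) = λ^2 - 5λ + 4 = 0.
Eigenvalues λ = 1, 4.
For λ=1: (A-λI) row 1 is [6, 3], so an eigenvector is (1, -2).
For λ=4: (A-λI) row 1 is [3, 3], so an eigenvector is (1, -1).
General solution: K_1e^(t)(1,-2) + K_2e^(4t)(1,-1).
Applying u(0)=2, v(0)=-1 gives K_1=-1, K_2=3.

u(t) = 3e^(4t) - e^(t), v(t) = -3e^(4t) + 2e^(t)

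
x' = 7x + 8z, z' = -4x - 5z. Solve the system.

x(t) = c_1e^(-t) - 2c_2e^(3t), z(t) = -c_1e^(-t) + c_2e^(3t)

Coefficient matrix A = [[7, 8], [-4, -5]].
Characteristic polynomial det(A - λI) = λ^2 - 2λ - 3 = 0.
Eigenvalues λ = -1, 3.
For λ=-1: (A-λI) row 1 is [8, 8], so an eigenvector is (1, -1).
For λ=3: (A-λI) row 1 is [4, 8], so an eigenvector is (-2, 1).
General solution: c_1e^(-t)(1,-1) + c_2e^(3t)(-2,1).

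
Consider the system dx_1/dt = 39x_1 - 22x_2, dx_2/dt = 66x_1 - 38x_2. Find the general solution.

x_1(t) = -c_1e^(-5t) + 2c_2e^(6t), x_2(t) = -2c_1e^(-5t) + 3c_2e^(6t)

Coefficient matrix A = [[39, -22], [66, -38]].
Characteristic polynomial det(A - λI) = λ^2 - λ - 30 = 0.
Eigenvalues λ = -5, 6.
For λ=-5: (A-λI) row 1 is [44, -22], so an eigenvector is (-1, -2).
For λ=6: (A-λI) row 1 is [33, -22], so an eigenvector is (2, 3).
General solution: c_1e^(-5t)(-1,-2) + c_2e^(6t)(2,3).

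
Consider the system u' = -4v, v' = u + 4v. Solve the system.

u(t) = 2K_1e^(2t) + 2K_2te^(2t) + 3K_2e^(2t), v(t) = -K_1e^(2t) - K_2te^(2t) - 2K_2e^(2t)

Coefficient matrix A = [[0, -4], [1, 4]].
Characteristic polynomial det(A - λI) = λ^2 - 4λ + 4 = 0.
Single eigenvalue λ = 2 with algebraic multiplicity 2.
Eigenvector v = (2,-1); generalized eigenvector w with (A-λI)w=v is (3,-2).
General solution: e^(2t)[K_1·v + K_2·(t·v + w)].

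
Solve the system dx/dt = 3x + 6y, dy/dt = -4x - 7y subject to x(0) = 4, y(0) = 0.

Coefficient matrix A = [[3, 6], [-4, -7]].
Characteristic polynomial det(A - λI) = λ^2 + 4λ + 3 = 0.
Eigenvalues λ = -1, -3.
For λ=-1: (A-λI) row 1 is [4, 6], so an eigenvector is (3, -2).
For λ=-3: (A-λI) row 1 is [6, 6], so an eigenvector is (-1, 1).
General solution: c_1e^(-t)(3,-2) + c_2e^(-3t)(-1,1).
Applying x(0)=4, y(0)=0 gives c_1=4, c_2=8.

x(t) = 12e^(-t) - 8e^(-3t), y(t) = -8e^(-t) + 8e^(-3t)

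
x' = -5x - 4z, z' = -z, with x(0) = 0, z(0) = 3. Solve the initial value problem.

Coefficient matrix A = [[-5, -4], [0, -1]].
Characteristic polynomial det(A - λI) = λ^2 + 6λ + 5 = 0.
Eigenvalues λ = -1, -5.
For λ=-1: (A-λI) row 1 is [-4, -4], so an eigenvector is (-1, 1).
For λ=-5: (A-λI) row 1 is [0, -4], so an eigenvector is (-1, 0).
General solution: C_1e^(-t)(-1,1) + C_2e^(-5t)(-1,0).
Applying x(0)=0, z(0)=3 gives C_1=3, C_2=-3.

x(t) = -3e^(-t) + 3e^(-5t), z(t) = 3e^(-t)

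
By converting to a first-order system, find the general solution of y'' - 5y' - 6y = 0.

y(t) = c_1e^(6t) + c_2e^(-t)

Let x_1 = y, x_2 = y'. Then x_1' = x_2 and x_2' = 6x_1 + 5x_2.
A = [[0,1],[6,5]]; det(A-λI) = λ^2 - 5λ - 6.
Eigenvalues λ = 6, -1 with eigenvectors (1,6), (1,-1).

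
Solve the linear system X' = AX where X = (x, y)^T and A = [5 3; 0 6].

Coefficient matrix A = [[5, 3], [0, 6]].
Characteristic polynomial det(A - λI) = λ^2 - 11λ + 30 = 0.
Eigenvalues λ = 5, 6.
For λ=5: (A-λI) row 1 is [0, 3], so an eigenvector is (-1, 0).
For λ=6: (A-λI) row 1 is [-1, 3], so an eigenvector is (3, 1).
General solution: c_1e^(5t)(-1,0) + c_2e^(6t)(3,1).

x(t) = -c_1e^(5t) + 3c_2e^(6t), y(t) = c_2e^(6t)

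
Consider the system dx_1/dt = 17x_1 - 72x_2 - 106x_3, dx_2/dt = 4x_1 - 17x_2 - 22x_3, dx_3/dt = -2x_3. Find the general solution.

Coefficient matrix A = [[17, -72, -106], [4, -17, -22], [0, 0, -2]].
det(A - λI) = 0 gives eigenvalues λ = -1, 1, -2.
For λ=-1: eigenvector (4,1,0).
For λ=1: eigenvector (9,2,0).
For λ=-2: eigenvector (-2,-2,1).
General solution: C_1e^(-t)(4,1,0) + C_2e^(t)(9,2,0) + C_3e^(-2t)(-2,-2,1).

x_1(t) = 4C_1e^(-t) + 9C_2e^(t) - 2C_3e^(-2t), x_2(t) = C_1e^(-t) + 2C_2e^(t) - 2C_3e^(-2t), x_3(t) = C_3e^(-2t)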